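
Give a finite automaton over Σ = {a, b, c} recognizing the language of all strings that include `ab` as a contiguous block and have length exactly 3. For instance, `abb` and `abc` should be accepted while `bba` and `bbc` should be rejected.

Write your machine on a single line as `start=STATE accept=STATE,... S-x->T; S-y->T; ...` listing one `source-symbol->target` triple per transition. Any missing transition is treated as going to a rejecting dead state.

Run two small machines in parallel and take their product. The first has 3 states tracking whether and how much of `ab` has been seen; the second has 5 states tracking the input length, saturating at 4. A product state is a pair (one from each), accepting exactly when both do.
With 12 states:
          a    b    c  
>  q0     q1   q2   q2 
   q1     q3   q4   q5 
   q2     q3   q5   q5 
   q3     q6   q7   q8 
   q4     q7   q7   q7 
   q5     q6   q8   q8 
   q6     q9  q10  q11 
 * q7    q10  q10  q10 
   q8     q9  q11  q11 
   q9     q9  q10  q11 
   q10   q10  q10  q10 
   q11    q9  q11  q11 
(> = start, * = accepting)

start=q0; accept=q7; q0-a->q1; q0-b->q2; q0-c->q2; q1-a->q3; q1-b->q4; q1-c->q5; q2-a->q3; q2-b->q5; q2-c->q5; q3-a->q6; q3-b->q7; q3-c->q8; q4-a->q7; q4-b->q7; q4-c->q7; q5-a->q6; q5-b->q8; q5-c->q8; q6-a->q9; q6-b->q10; q6-c->q11; q7-a->q10; q7-b->q10; q7-c->q10; q8-a->q9; q8-b->q11; q8-c->q11; q9-a->q9; q9-b->q10; q9-c->q11; q10-a->q10; q10-b->q10; q10-c->q10; q11-a->q9; q11-b->q11; q11-c->q11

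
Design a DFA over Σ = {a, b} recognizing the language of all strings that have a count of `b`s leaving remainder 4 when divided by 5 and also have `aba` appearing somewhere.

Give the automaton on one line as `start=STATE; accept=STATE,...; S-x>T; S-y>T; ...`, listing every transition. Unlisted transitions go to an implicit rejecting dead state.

Run two small machines in parallel and take their product. The first has 5 states tracking the count of `b`s modulo 5; the second has 4 states tracking whether and how much of `aba` has been seen. A product state is a pair (one from each), accepting exactly when both do.
20 states suffice.
          a    b  
>  q0     q1   q2 
   q1     q1   q3 
   q2     q4   q5 
   q3     q6   q5 
   q4     q4   q7 
   q5     q8   q9 
   q6     q6  q10 
   q7    q10   q9 
   q8     q8  q11 
   q9    q12  q13 
   q10   q10  q14 
   q11   q14  q13 
   q12   q12  q15 
   q13   q16   q0 
   q14   q14  q17 
   q15   q17   q0 
   q16   q16  q18 
 * q17   q17  q19 
   q18   q19   q2 
   q19   q19   q6 
(> = start, * = accepting)

start=q0; accept=q17; q0-a>q1; q0-b>q2; q1-a>q1; q1-b>q3; q2-a>q4; q2-b>q5; q3-a>q6; q3-b>q5; q4-a>q4; q4-b>q7; q5-a>q8; q5-b>q9; q6-a>q6; q6-b>q10; q7-a>q10; q7-b>q9; q8-a>q8; q8-b>q11; q9-a>q12; q9-b>q13; q10-a>q10; q10-b>q14; q11-a>q14; q11-b>q13; q12-a>q12; q12-b>q15; q13-a>q16; q13-b>q0; q14-a>q14; q14-b>q17; q15-a>q17; q15-b>q0; q16-a>q16; q16-b>q18; q17-a>q17; q17-b>q19; q18-a>q19; q18-b>q2; q19-a>q19; q19-b>q6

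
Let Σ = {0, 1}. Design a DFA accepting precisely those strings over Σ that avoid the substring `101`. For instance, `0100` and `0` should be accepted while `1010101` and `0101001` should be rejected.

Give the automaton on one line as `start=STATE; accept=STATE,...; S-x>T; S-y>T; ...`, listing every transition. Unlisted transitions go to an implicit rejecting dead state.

This is the complement of 'contains `101`'. Use the same substring-matching states — A through D holding how much of `101` has just been matched — but flip the accepting set: everything except the trap D accepts.
With 4 states:
       0  1 
>* A   A  B 
 * B   C  B 
 * C   A  D 
   D   D  D 
(> = start, * = accepting)

start=A; accept=A,B,C; A-0>A; A-1>B; B-0>C; B-1>B; C-0>A; C-1>D; D-0>D; D-1>D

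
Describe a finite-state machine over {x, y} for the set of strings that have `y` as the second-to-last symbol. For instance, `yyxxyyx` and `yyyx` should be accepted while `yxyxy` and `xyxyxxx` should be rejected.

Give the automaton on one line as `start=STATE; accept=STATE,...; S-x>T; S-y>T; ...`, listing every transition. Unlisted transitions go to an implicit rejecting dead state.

start=s0; accept=s5,s6; s0-x>s1; s0-y>s2; s1-x>s3; s1-y>s4; s2-x>s5; s2-y>s6; s3-x>s3; s3-y>s4; s4-x>s5; s4-y>s6; s5-x>s3; s5-y>s4; s6-x>s5; s6-y>s6

Because acceptance depends on a position counted from the end, the machine has to buffer the most recent 2 symbols. Make each state the string of the last up-to-2 symbols read; on input `x` shift the window left and append `x`. Accept when the buffered window has length 2 and begins with `y`.
        x   y  
>  s0   s1  s2 
   s1   s3  s4 
   s2   s5  s6 
   s3   s3  s4 
   s4   s5  s6 
 * s5   s3  s4 
 * s6   s5  s6 
(> = start, * = accepting)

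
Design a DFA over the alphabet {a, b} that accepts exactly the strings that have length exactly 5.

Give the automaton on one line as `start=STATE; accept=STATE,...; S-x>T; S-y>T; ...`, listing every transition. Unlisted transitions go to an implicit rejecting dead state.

start=s0; accept=s5; s0-a>s1; s0-b>s1; s1-a>s2; s1-b>s2; s2-a>s3; s2-b>s3; s3-a>s4; s3-b>s4; s4-a>s5; s4-b>s5; s5-a>s6; s5-b>s6; s6-a>s6; s6-b>s6

We only need to distinguish lengths 0, 1, …, 5, and '>5'. Chain s0 → s1 → s2 → s3 → s4 → s5 → s6 on every symbol, with s6 looping. Accepting states: {s5}.
        a   b  
>  s0   s1  s1 
   s1   s2  s2 
   s2   s3  s3 
   s3   s4  s4 
   s4   s5  s5 
 * s5   s6  s6 
   s6   s6  s6 
(> = start, * = accepting)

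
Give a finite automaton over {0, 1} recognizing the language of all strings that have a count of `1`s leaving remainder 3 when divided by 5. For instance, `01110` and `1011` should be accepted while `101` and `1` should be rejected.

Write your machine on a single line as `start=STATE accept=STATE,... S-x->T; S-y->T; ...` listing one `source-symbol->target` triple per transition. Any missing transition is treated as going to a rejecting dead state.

The only thing that matters is how many `1`s have appeared, reduced mod 5. Use one state per residue: S0 for 0, …, S4 for 4. Reading `1` moves to the next residue; anything else stays put. S3 is accepting.
With 5 states:
        0   1  
>  S0   S0  S1 
   S1   S1  S2 
   S2   S2  S3 
 * S3   S3  S4 
   S4   S4  S0 
(> = start, * = accepting)

start=S0; accept=S3; S0-0->S0; S0-1->S1; S1-0->S1; S1-1->S2; S2-0->S2; S2-1->S3; S3-0->S3; S3-1->S4; S4-0->S4; S4-1->S0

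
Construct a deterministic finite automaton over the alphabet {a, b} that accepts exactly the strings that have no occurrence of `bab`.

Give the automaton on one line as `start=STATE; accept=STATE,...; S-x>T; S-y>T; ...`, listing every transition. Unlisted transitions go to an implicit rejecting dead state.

start=q0; accept=q0,q1,q2; q0-a>q0; q0-b>q1; q1-a>q2; q1-b>q1; q2-a>q0; q2-b>q3; q3-a>q3; q3-b>q3

Track partial matches of the forbidden pattern `bab`. State q3 is a dead state reached once `bab` has occurred; every other state accepts. q0 means no part of `bab` is currently matched.
A 4-state machine:
        a   b  
>* q0   q0  q1 
 * q1   q2  q1 
 * q2   q0  q3 
   q3   q3  q3 
(> = start, * = accepting)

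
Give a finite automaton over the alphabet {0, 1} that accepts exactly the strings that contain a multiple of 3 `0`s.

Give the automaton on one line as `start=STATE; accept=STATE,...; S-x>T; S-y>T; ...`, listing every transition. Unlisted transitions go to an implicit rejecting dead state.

start=A; accept=A; A-0>B; A-1>A; B-0>C; B-1>B; C-0>A; C-1>C

The only thing that matters is how many `0`s have appeared, reduced mod 3. Use one state per residue: A for 0, …, C for 2. Reading `0` moves to the next residue; anything else stays put. A is accepting.
       0  1 
>* A   B  A 
   B   C  B 
   C   A  C 
(> = start, * = accepting)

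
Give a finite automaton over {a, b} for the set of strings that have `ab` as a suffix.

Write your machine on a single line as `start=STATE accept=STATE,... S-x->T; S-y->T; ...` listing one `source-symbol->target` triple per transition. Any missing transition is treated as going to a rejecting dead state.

start=S0; accept=S2; S0-a->S1; S0-b->S0; S1-a->S1; S1-b->S2; S2-a->S1; S2-b->S0

Remember how much of `ab` the current input suffix matches. State S0 means no match yet; S1 means the last symbol is `a`; S2 means the last 2 symbols are `ab`. Only S2 accepts. On a mismatch, fall back to the longest proper suffix that is still a prefix of `ab`.
3 states suffice.
        a   b  
>  S0   S1  S0 
   S1   S1  S2 
 * S2   S1  S0 
(> = start, * = accepting)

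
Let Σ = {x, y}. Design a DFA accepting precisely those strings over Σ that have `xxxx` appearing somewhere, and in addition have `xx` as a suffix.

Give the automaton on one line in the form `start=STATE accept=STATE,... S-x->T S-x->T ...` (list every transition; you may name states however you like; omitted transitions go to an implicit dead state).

Build one automaton per condition and run them in lockstep. One (5 states) tracks whether and how much of `xxxx` has been seen; the other (3 states) tracks how much of the suffix `xx` has currently been matched. Each combined state is a pair, one component from each; accept when both components accept.
7 states suffice.
       x  y 
>  A   B  A 
   B   C  A 
   C   D  A 
   D   E  A 
 * E   E  F 
   F   G  F 
   G   E  F 
(> = start, * = accepting)

start=A accept=E A-x->B A-y->A B-x->C B-y->A C-x->D C-y->A D-x->E D-y->A E-x->E E-y->F F-x->G F-y->F G-x->E G-y->F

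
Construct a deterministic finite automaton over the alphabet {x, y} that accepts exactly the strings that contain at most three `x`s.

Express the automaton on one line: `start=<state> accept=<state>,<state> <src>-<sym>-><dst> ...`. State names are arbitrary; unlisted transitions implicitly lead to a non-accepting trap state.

start=S0 accept=S0,S1,S2,S3 S0-x->S1 S0-y->S0 S1-x->S2 S1-y->S1 S2-x->S3 S2-y->S2 S3-x->S4 S3-y->S3 S4-x->S4 S4-y->S4

Only the number of `x`s matters, and only up to 4. Make a chain S0 → S1 → S2 → S3 → S4 advanced by each `x` (with S4 absorbing); every other symbol self-loops. The accepting set is {S0, S1, S2, S3}.
        x   y  
>* S0   S1  S0 
 * S1   S2  S1 
 * S2   S3  S2 
 * S3   S4  S3 
   S4   S4  S4 
(> = start, * = accepting)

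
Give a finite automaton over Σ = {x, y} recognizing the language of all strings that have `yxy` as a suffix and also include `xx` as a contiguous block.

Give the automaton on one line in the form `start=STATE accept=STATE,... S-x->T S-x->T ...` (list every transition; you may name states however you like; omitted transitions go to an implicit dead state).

Run two small machines in parallel and take their product. One (4 states) tracks how much of the suffix `yxy` has currently been matched; the other (3 states) tracks whether and how much of `xx` has been seen. Each combined state is a pair, one component from each; accept when both components accept.
9 states suffice.
        x   y  
>  s0   s1  s2 
   s1   s3  s2 
   s2   s4  s2 
   s3   s3  s5 
   s4   s3  s6 
   s5   s7  s5 
   s6   s4  s2 
   s7   s3  s8 
 * s8   s7  s5 
(> = start, * = accepting)

start=s0 accept=s8 s0-x->s1 s0-y->s2 s1-x->s3 s1-y->s2 s2-x->s4 s2-y->s2 s3-x->s3 s3-y->s5 s4-x->s3 s4-y->s6 s5-x->s7 s5-y->s5 s6-x->s4 s6-y->s2 s7-x->s3 s7-y->s8 s8-x->s7 s8-y->s5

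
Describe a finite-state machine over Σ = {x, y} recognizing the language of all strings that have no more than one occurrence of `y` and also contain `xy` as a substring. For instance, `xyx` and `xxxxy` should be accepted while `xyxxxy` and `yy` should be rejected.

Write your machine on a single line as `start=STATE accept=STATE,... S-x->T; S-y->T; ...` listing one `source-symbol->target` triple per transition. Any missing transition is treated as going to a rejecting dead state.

start=A; accept=D; A-x->B; A-y->C; B-x->B; B-y->D; C-x->C; C-y->C; D-x->D; D-y->C

Run two small machines in parallel and take their product. The first has 3 states tracking the count of `y`s, saturating at 2; the second has 3 states tracking whether and how much of `xy` has been seen. A product state is a pair (one from each), accepting exactly when both do. After merging equivalent states the machine shrinks.
With 4 states:
       x  y 
>  A   B  C 
   B   B  D 
   C   C  C 
 * D   D  C 
(> = start, * = accepting)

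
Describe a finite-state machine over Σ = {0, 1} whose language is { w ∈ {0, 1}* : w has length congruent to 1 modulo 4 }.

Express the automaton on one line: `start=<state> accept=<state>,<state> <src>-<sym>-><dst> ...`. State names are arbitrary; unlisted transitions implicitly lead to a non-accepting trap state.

start=q0 accept=q1 q0-0->q1 q0-1->q1 q1-0->q2 q1-1->q2 q2-0->q3 q2-1->q3 q3-0->q0 q3-1->q0

Count input length modulo 4: every symbol advances one step around the cycle q0 → q1 → q2 → q3 → q0. Accept at q1.
With 4 states:
        0   1  
>  q0   q1  q1 
 * q1   q2  q2 
   q2   q3  q3 
   q3   q0  q0 
(> = start, * = accepting)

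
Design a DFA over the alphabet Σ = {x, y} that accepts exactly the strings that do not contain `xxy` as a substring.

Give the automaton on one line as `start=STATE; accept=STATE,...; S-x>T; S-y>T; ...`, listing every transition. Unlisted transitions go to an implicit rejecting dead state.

start=q0; accept=q0,q1,q2; q0-x>q1; q0-y>q0; q1-x>q2; q1-y>q0; q2-x>q2; q2-y>q3; q3-x>q3; q3-y>q3

Track partial matches of the forbidden pattern `xxy`. State q3 is a dead state reached once `xxy` has occurred; every other state accepts. q0 means no part of `xxy` is currently matched.
A 4-state machine:
        x   y  
>* q0   q1  q0 
 * q1   q2  q0 
 * q2   q2  q3 
   q3   q3  q3 
(> = start, * = accepting)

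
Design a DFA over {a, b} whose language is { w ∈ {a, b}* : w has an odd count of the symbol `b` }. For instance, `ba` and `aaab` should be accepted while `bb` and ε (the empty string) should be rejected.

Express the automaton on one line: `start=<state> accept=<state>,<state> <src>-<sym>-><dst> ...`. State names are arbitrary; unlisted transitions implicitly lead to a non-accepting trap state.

start=q0 accept=q1 q0-a->q0 q0-b->q1 q1-a->q1 q1-b->q0

The only thing that matters is how many `b`s have appeared, reduced mod 2. Use one state per residue: q0 for 0, …, q1 for 1. Reading `b` moves to the next residue; anything else stays put. q1 is accepting.
2 states suffice.
        a   b  
>  q0   q0  q1 
 * q1   q1  q0 
(> = start, * = accepting)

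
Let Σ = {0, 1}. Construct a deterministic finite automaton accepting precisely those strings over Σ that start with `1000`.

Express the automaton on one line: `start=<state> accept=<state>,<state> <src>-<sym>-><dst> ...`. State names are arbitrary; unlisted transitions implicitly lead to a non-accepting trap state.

start=q0 accept=q4 q0-0->q5 q0-1->q1 q1-0->q2 q1-1->q5 q2-0->q3 q2-1->q5 q3-0->q4 q3-1->q5 q4-0->q4 q4-1->q4 q5-0->q5 q5-1->q5

Check the first 4 symbols one by one: q0 through q3 record how many have matched `1000` so far; any wrong symbol goes to the dead state q5. After all 4 match we enter the accepting sink q4.
        0   1  
>  q0   q5  q1 
   q1   q2  q5 
   q2   q3  q5 
   q3   q4  q5 
 * q4   q4  q4 
   q5   q5  q5 
(> = start, * = accepting)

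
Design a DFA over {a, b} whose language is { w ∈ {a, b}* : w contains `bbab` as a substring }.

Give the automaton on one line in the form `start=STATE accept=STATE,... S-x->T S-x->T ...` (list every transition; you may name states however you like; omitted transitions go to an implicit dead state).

start=s0 accept=s4 s0-a->s0 s0-b->s1 s1-a->s0 s1-b->s2 s2-a->s3 s2-b->s2 s3-a->s0 s3-b->s4 s4-a->s4 s4-b->s4

Track how much of `bbab` has been matched so far: state s0 is no progress, s4 is the absorbing accept state reached once `bbab` has occurred. Intermediate states record partial matches; on a mismatch, fall back to the longest reusable overlap.
A 5-state machine:
        a   b  
>  s0   s0  s1 
   s1   s0  s2 
   s2   s3  s2 
   s3   s0  s4 
 * s4   s4  s4 
(> = start, * = accepting)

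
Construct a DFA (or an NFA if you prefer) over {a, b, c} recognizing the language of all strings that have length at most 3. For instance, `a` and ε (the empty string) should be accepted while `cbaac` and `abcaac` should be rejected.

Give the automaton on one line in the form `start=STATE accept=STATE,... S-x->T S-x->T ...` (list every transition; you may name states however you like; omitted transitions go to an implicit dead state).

Count input length up to 4: every symbol moves from s0 toward s4, which means 'more than 3' and absorbs. Accept from {s0, s1, s2, s3}.
With 5 states:
        a   b   c  
>* s0   s1  s1  s1 
 * s1   s2  s2  s2 
 * s2   s3  s3  s3 
 * s3   s4  s4  s4 
   s4   s4  s4  s4 
(> = start, * = accepting)

start=s0 accept=s0,s1,s2,s3 s0-a->s1 s0-b->s1 s0-c->s1 s1-a->s2 s1-b->s2 s1-c->s2 s2-a->s3 s2-b->s3 s2-c->s3 s3-a->s4 s3-b->s4 s3-c->s4 s4-a->s4 s4-b->s4 s4-c->s4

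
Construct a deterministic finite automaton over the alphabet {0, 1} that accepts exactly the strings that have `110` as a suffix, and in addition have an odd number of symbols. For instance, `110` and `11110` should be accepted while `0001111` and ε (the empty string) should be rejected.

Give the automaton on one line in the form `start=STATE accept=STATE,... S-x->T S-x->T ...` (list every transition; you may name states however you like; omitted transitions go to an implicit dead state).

start=q0 accept=q6 q0-0->q1 q0-1->q2 q1-0->q0 q1-1->q3 q2-0->q0 q2-1->q4 q3-0->q1 q3-1->q5 q4-0->q6 q4-1->q5 q5-0->q7 q5-1->q4 q6-0->q0 q6-1->q3 q7-0->q1 q7-1->q2

Build one automaton per condition and run them in lockstep. One (4 states) tracks how much of the suffix `110` has currently been matched; the other (2 states) tracks the input length modulo 2. Each combined state is a pair, one component from each; accept when both components accept.
8 states suffice.
        0   1  
>  q0   q1  q2 
   q1   q0  q3 
   q2   q0  q4 
   q3   q1  q5 
   q4   q6  q5 
   q5   q7  q4 
 * q6   q0  q3 
   q7   q1  q2 
(> = start, * = accepting)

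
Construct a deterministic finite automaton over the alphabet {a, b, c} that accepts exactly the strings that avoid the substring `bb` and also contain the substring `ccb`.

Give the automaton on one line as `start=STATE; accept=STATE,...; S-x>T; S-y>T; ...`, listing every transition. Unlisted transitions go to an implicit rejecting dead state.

start=S0; accept=S6,S8; S0-a>S0; S0-b>S1; S0-c>S2; S1-a>S0; S1-b>S3; S1-c>S2; S2-a>S0; S2-b>S1; S2-c>S4; S3-a>S3; S3-b>S3; S3-c>S5; S4-a>S0; S4-b>S6; S4-c>S4; S5-a>S3; S5-b>S3; S5-c>S7; S6-a>S8; S6-b>S9; S6-c>S8; S7-a>S3; S7-b>S9; S7-c>S7; S8-a>S8; S8-b>S6; S8-c>S8; S9-a>S9; S9-b>S9; S9-c>S9

Build one automaton per condition and run them in lockstep. One (3 states) tracks partial matches of the forbidden pattern `bb`; the other (4 states) tracks whether and how much of `ccb` has been seen. Each combined state is a pair, one component from each; accept when both components accept.
        a   b   c  
>  S0   S0  S1  S2 
   S1   S0  S3  S2 
   S2   S0  S1  S4 
   S3   S3  S3  S5 
   S4   S0  S6  S4 
   S5   S3  S3  S7 
 * S6   S8  S9  S8 
   S7   S3  S9  S7 
 * S8   S8  S6  S8 
   S9   S9  S9  S9 
(> = start, * = accepting)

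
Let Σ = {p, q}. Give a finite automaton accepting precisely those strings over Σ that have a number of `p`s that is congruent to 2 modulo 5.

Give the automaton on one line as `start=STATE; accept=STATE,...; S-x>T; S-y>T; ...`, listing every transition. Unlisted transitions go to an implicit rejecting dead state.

Keep the running count of `p`s modulo 5: each `p` advances along the cycle A → B → C → D → E → A while other symbols loop. Accept at C.
5 states suffice.
       p  q 
>  A   B  A 
   B   C  B 
 * C   D  C 
   D   E  D 
   E   A  E 
(> = start, * = accepting)

start=A; accept=C; A-p>B; A-q>A; B-p>C; B-q>B; C-p>D; C-q>C; D-p>E; D-q>D; E-p>A; E-q>E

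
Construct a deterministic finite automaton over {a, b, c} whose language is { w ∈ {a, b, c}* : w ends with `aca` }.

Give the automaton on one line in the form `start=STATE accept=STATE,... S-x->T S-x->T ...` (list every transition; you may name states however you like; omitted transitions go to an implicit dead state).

Remember how much of `aca` the current input suffix matches. State q0 means no match yet; q1 means the last symbol is `a`; q2 means the last 2 symbols are `ac`; q3 means the last 3 symbols are `aca`. Only q3 accepts. On a mismatch, fall back to the longest proper suffix that is still a prefix of `aca`.
4 states suffice.
        a   b   c  
>  q0   q1  q0  q0 
   q1   q1  q0  q2 
   q2   q3  q0  q0 
 * q3   q1  q0  q2 
(> = start, * = accepting)

start=q0 accept=q3 q0-a->q1 q0-b->q0 q0-c->q0 q1-a->q1 q1-b->q0 q1-c->q2 q2-a->q3 q2-b->q0 q2-c->q0 q3-a->q1 q3-b->q0 q3-c->q2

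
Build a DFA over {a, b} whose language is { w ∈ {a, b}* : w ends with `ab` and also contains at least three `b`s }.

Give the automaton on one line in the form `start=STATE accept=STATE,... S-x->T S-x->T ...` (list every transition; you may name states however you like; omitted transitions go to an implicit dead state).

start=S0 accept=S4 S0-a->S0 S0-b->S1 S1-a->S1 S1-b->S2 S2-a->S3 S2-b->S2 S3-a->S3 S3-b->S4 S4-a->S3 S4-b->S2

Build one automaton per condition and run them in lockstep. The first has 3 states tracking how much of the suffix `ab` has currently been matched; the second has 5 states tracking the count of `b`s, saturating at 4. A product state is a pair (one from each), accepting exactly when both do. After merging equivalent states the machine shrinks.
A 5-state machine:
        a   b  
>  S0   S0  S1 
   S1   S1  S2 
   S2   S3  S2 
   S3   S3  S4 
 * S4   S3  S2 
(> = start, * = accepting)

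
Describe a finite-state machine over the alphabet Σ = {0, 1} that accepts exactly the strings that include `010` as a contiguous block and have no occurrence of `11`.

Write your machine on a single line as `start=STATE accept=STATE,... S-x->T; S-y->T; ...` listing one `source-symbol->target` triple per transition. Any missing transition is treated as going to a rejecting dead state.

Build one automaton per condition and run them in lockstep. The first has 4 states tracking whether and how much of `010` has been seen; the second has 3 states tracking partial matches of the forbidden pattern `11`. A product state is a pair (one from each), accepting exactly when both do.
10 states suffice.
       0  1 
>  A   B  C 
   B   B  D 
   C   B  E 
   D   F  E 
   E   G  E 
 * F   F  H 
   G   G  I 
 * H   F  J 
   I   J  E 
   J   J  J 
(> = start, * = accepting)

start=A; accept=F,H; A-0->B; A-1->C; B-0->B; B-1->D; C-0->B; C-1->E; D-0->F; D-1->E; E-0->G; E-1->E; F-0->F; F-1->H; G-0->G; G-1->I; H-0->F; H-1->J; I-0->J; I-1->E; J-0->J; J-1->J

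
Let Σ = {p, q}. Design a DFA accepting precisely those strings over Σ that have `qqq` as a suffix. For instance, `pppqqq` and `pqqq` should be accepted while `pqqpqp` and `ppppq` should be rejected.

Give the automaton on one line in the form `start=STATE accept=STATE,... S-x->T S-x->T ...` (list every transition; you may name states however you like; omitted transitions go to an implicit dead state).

Remember how much of `qqq` the current input suffix matches. State S0 means no match yet; S1 means the last symbol is `q`; S2 means the last 2 symbols are `qq`; S3 means the last 3 symbols are `qqq`. Only S3 accepts. On a mismatch, fall back to the longest proper suffix that is still a prefix of `qqq`.
A 4-state machine:
        p   q  
>  S0   S0  S1 
   S1   S0  S2 
   S2   S0  S3 
 * S3   S0  S3 
(> = start, * = accepting)

start=S0 accept=S3 S0-p->S0 S0-q->S1 S1-p->S0 S1-q->S2 S2-p->S0 S2-q->S3 S3-p->S0 S3-q->S3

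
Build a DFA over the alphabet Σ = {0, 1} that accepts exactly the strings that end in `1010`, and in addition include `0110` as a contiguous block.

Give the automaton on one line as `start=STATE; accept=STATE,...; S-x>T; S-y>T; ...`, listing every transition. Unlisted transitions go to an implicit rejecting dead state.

start=A; accept=I; A-0>B; A-1>A; B-0>B; B-1>C; C-0>B; C-1>D; D-0>E; D-1>A; E-0>F; E-1>G; F-0>F; F-1>H; G-0>I; G-1>H; H-0>E; H-1>H; I-0>F; I-1>G

Run two small machines in parallel and take their product. The first has 5 states tracking how much of the suffix `1010` has currently been matched; the second has 5 states tracking whether and how much of `0110` has been seen. A product state is a pair (one from each), accepting exactly when both do. Equivalent product states are then merged.
With 9 states:
       0  1 
>  A   B  A 
   B   B  C 
   C   B  D 
   D   E  A 
   E   F  G 
   F   F  H 
   G   I  H 
   H   E  H 
 * I   F  G 
(> = start, * = accepting)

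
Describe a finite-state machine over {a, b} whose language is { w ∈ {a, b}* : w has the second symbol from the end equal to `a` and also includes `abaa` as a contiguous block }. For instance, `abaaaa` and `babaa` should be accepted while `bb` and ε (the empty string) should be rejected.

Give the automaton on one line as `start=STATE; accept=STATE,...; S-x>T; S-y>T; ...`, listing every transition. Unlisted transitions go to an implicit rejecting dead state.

start=s0; accept=s8,s9; s0-a>s1; s0-b>s2; s1-a>s3; s1-b>s4; s2-a>s5; s2-b>s6; s3-a>s3; s3-b>s4; s4-a>s7; s4-b>s6; s5-a>s3; s5-b>s4; s6-a>s5; s6-b>s6; s7-a>s8; s7-b>s4; s8-a>s8; s8-b>s9; s9-a>s10; s9-b>s11; s10-a>s8; s10-b>s9; s11-a>s10; s11-b>s11

Handle the two conditions separately and then intersect. One (7 states) tracks the last 2 symbols read; the other (5 states) tracks whether and how much of `abaa` has been seen. Each combined state is a pair, one component from each; accept when both components accept.
12 states suffice.
          a    b  
>  s0     s1   s2 
   s1     s3   s4 
   s2     s5   s6 
   s3     s3   s4 
   s4     s7   s6 
   s5     s3   s4 
   s6     s5   s6 
   s7     s8   s4 
 * s8     s8   s9 
 * s9    s10  s11 
   s10    s8   s9 
   s11   s10  s11 
(> = start, * = accepting)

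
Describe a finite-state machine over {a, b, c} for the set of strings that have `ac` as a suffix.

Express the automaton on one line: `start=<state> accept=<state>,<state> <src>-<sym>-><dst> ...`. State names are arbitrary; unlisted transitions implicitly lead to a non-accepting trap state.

start=q0 accept=q2 q0-a->q1 q0-b->q0 q0-c->q0 q1-a->q1 q1-b->q0 q1-c->q2 q2-a->q1 q2-b->q0 q2-c->q0

Let each state record the length of the longest suffix of the input read so far that is also a prefix of `ac`. q1 means the last symbol is `a`; q2 means the last 2 symbols are `ac`. Accept only at q2, where the string currently ends in `ac`.
3 states suffice.
        a   b   c  
>  q0   q1  q0  q0 
   q1   q1  q0  q2 
 * q2   q1  q0  q0 
(> = start, * = accepting)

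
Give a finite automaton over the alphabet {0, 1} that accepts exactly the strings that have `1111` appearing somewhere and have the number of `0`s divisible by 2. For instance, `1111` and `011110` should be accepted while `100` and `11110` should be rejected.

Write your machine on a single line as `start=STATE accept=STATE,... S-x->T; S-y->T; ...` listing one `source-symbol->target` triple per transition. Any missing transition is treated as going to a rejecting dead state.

Handle the two conditions separately and then intersect. The first has 5 states tracking whether and how much of `1111` has been seen; the second has 2 states tracking the count of `0`s modulo 2. A product state is a pair (one from each), accepting exactly when both do.
A 10-state machine:
        0   1  
>  q0   q1  q2 
   q1   q0  q3 
   q2   q1  q4 
   q3   q0  q5 
   q4   q1  q6 
   q5   q0  q7 
   q6   q1  q8 
   q7   q0  q9 
 * q8   q9  q8 
   q9   q8  q9 
(> = start, * = accepting)

start=q0; accept=q8; q0-0->q1; q0-1->q2; q1-0->q0; q1-1->q3; q2-0->q1; q2-1->q4; q3-0->q0; q3-1->q5; q4-0->q1; q4-1->q6; q5-0->q0; q5-1->q7; q6-0->q1; q6-1->q8; q7-0->q0; q7-1->q9; q8-0->q9; q8-1->q8; q9-0->q8; q9-1->q9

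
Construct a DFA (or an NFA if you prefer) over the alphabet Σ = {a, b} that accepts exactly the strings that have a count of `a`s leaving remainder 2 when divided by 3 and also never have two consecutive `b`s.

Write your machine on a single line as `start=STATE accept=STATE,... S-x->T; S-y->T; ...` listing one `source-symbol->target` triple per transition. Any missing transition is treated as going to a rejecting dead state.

Run two small machines in parallel and take their product. The first has 3 states tracking the count of `a`s modulo 3; the second has 3 states tracking partial matches of the forbidden pattern `bb`. A product state is a pair (one from each), accepting exactly when both do. Equivalent product states are then merged.
7 states suffice.
        a   b  
>  q0   q1  q2 
   q1   q3  q4 
   q2   q1  q5 
 * q3   q0  q6 
   q4   q3  q5 
   q5   q5  q5 
 * q6   q0  q5 
(> = start, * = accepting)

start=q0; accept=q3,q6; q0-a->q1; q0-b->q2; q1-a->q3; q1-b->q4; q2-a->q1; q2-b->q5; q3-a->q0; q3-b->q6; q4-a->q3; q4-b->q5; q5-a->q5; q5-b->q5; q6-a->q0; q6-b->q5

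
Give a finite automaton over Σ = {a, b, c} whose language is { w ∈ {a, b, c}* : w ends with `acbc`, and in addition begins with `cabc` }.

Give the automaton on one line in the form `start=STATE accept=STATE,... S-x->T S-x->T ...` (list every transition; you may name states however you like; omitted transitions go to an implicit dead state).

Run two small machines in parallel and take their product. The first has 5 states tracking how much of the suffix `acbc` has currently been matched; the second has 6 states tracking whether the input so far still matches the prefix `cabc`. A product state is a pair (one from each), accepting exactly when both do. After merging equivalent states the machine shrinks.
10 states suffice.
        a   b   c  
>  q0   q1  q1  q2 
   q1   q1  q1  q1 
   q2   q3  q1  q1 
   q3   q1  q4  q1 
   q4   q1  q1  q5 
   q5   q6  q5  q5 
   q6   q6  q5  q7 
   q7   q6  q8  q5 
   q8   q6  q5  q9 
 * q9   q6  q5  q5 
(> = start, * = accepting)

start=q0 accept=q9 q0-a->q1 q0-b->q1 q0-c->q2 q1-a->q1 q1-b->q1 q1-c->q1 q2-a->q3 q2-b->q1 q2-c->q1 q3-a->q1 q3-b->q4 q3-c->q1 q4-a->q1 q4-b->q1 q4-c->q5 q5-a->q6 q5-b->q5 q5-c->q5 q6-a->q6 q6-b->q5 q6-c->q7 q7-a->q6 q7-b->q8 q7-c->q5 q8-a->q6 q8-b->q5 q8-c->q9 q9-a->q6 q9-b->q5 q9-c->q5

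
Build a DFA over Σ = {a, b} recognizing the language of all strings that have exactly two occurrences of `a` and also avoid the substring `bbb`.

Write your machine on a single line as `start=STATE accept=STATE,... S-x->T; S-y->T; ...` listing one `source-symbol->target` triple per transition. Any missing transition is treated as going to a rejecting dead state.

Handle the two conditions separately and then intersect. The first has 4 states tracking the count of `a`s, saturating at 3; the second has 4 states tracking partial matches of the forbidden pattern `bbb`. A product state is a pair (one from each), accepting exactly when both do. After merging equivalent states the machine shrinks.
        a   b  
>  S0   S1  S2 
   S1   S3  S4 
   S2   S1  S5 
 * S3   S6  S7 
   S4   S3  S8 
   S5   S1  S6 
   S6   S6  S6 
 * S7   S6  S9 
   S8   S3  S6 
 * S9   S6  S6 
(> = start, * = accepting)

start=S0; accept=S3,S7,S9; S0-a->S1; S0-b->S2; S1-a->S3; S1-b->S4; S2-a->S1; S2-b->S5; S3-a->S6; S3-b->S7; S4-a->S3; S4-b->S8; S5-a->S1; S5-b->S6; S6-a->S6; S6-b->S6; S7-a->S6; S7-b->S9; S8-a->S3; S8-b->S6; S9-a->S6; S9-b->S6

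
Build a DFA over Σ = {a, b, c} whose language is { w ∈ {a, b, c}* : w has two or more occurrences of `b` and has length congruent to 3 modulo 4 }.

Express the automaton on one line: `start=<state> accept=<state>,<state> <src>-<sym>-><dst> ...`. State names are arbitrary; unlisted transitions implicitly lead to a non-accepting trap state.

Handle the two conditions separately and then intersect. One (4 states) tracks the count of `b`s, saturating at 3; the other (4 states) tracks the input length modulo 4. Each combined state is a pair, one component from each; accept when both components accept. Minimizing collapses redundant product states.
          a    b    c  
>  q0     q1   q2   q1 
   q1     q3   q4   q3 
   q2     q4   q5   q4 
   q3     q6   q7   q6 
   q4     q7   q8   q7 
   q5     q8   q8   q8 
   q6     q0   q9   q0 
   q7     q9  q10   q9 
 * q8    q10  q10  q10 
   q9     q2  q11   q2 
   q10   q11  q11  q11 
   q11    q5   q5   q5 
(> = start, * = accepting)

start=q0 accept=q8 q0-a->q1 q0-b->q2 q0-c->q1 q1-a->q3 q1-b->q4 q1-c->q3 q2-a->q4 q2-b->q5 q2-c->q4 q3-a->q6 q3-b->q7 q3-c->q6 q4-a->q7 q4-b->q8 q4-c->q7 q5-a->q8 q5-b->q8 q5-c->q8 q6-a->q0 q6-b->q9 q6-c->q0 q7-a->q9 q7-b->q10 q7-c->q9 q8-a->q10 q8-b->q10 q8-c->q10 q9-a->q2 q9-b->q11 q9-c->q2 q10-a->q11 q10-b->q11 q10-c->q11 q11-a->q5 q11-b->q5 q11-c->q5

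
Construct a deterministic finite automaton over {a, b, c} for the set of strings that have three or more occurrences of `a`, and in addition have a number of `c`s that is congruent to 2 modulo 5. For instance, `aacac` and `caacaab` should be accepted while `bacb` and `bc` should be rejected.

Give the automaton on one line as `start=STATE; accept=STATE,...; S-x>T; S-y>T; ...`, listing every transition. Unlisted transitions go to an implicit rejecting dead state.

Run two small machines in parallel and take their product. The first has 5 states tracking the count of `a`s, saturating at 4; the second has 5 states tracking the count of `c`s modulo 5. A product state is a pair (one from each), accepting exactly when both do. Minimizing collapses redundant product states.
With 20 states:
          a    b    c  
>  s0     s1   s0   s2 
   s1     s3   s1   s4 
   s2     s4   s2   s5 
   s3     s6   s3   s7 
   s4     s7   s4   s8 
   s5     s8   s5   s9 
   s6     s6   s6  s10 
   s7    s10   s7  s11 
   s8    s11   s8  s12 
   s9    s12   s9  s13 
   s10   s10  s10  s14 
   s11   s14  s11  s15 
   s12   s15  s12  s16 
   s13   s16  s13   s0 
 * s14   s14  s14  s17 
   s15   s17  s15  s18 
   s16   s18  s16   s1 
   s17   s17  s17  s19 
   s18   s19  s18   s3 
   s19   s19  s19   s6 
(> = start, * = accepting)

start=s0; accept=s14; s0-a>s1; s0-b>s0; s0-c>s2; s1-a>s3; s1-b>s1; s1-c>s4; s2-a>s4; s2-b>s2; s2-c>s5; s3-a>s6; s3-b>s3; s3-c>s7; s4-a>s7; s4-b>s4; s4-c>s8; s5-a>s8; s5-b>s5; s5-c>s9; s6-a>s6; s6-b>s6; s6-c>s10; s7-a>s10; s7-b>s7; s7-c>s11; s8-a>s11; s8-b>s8; s8-c>s12; s9-a>s12; s9-b>s9; s9-c>s13; s10-a>s10; s10-b>s10; s10-c>s14; s11-a>s14; s11-b>s11; s11-c>s15; s12-a>s15; s12-b>s12; s12-c>s16; s13-a>s16; s13-b>s13; s13-c>s0; s14-a>s14; s14-b>s14; s14-c>s17; s15-a>s17; s15-b>s15; s15-c>s18; s16-a>s18; s16-b>s16; s16-c>s1; s17-a>s17; s17-b>s17; s17-c>s19; s18-a>s19; s18-b>s18; s18-c>s3; s19-a>s19; s19-b>s19; s19-c>s6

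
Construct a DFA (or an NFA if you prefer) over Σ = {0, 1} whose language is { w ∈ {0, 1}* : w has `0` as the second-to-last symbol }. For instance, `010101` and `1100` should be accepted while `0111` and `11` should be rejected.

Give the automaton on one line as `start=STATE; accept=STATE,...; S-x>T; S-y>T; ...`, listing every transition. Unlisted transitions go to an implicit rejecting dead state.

Because acceptance depends on a position counted from the end, the machine has to buffer the most recent 2 symbols. Make each state the string of the last up-to-2 symbols read; on input `x` shift the window left and append `x`. Accept when the buffered window has length 2 and begins with `0`.
       0  1 
>  A   B  C 
   B   D  E 
   C   F  G 
 * D   D  E 
 * E   F  G 
   F   D  E 
   G   F  G 
(> = start, * = accepting)

start=A; accept=D,E; A-0>B; A-1>C; B-0>D; B-1>E; C-0>F; C-1>G; D-0>D; D-1>E; E-0>F; E-1>G; F-0>D; F-1>E; G-0>F; G-1>G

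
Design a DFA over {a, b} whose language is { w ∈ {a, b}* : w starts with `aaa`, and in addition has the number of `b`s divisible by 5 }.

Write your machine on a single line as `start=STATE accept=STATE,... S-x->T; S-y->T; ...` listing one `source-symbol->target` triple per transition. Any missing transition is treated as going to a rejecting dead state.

Handle the two conditions separately and then intersect. One (5 states) tracks whether the input so far still matches the prefix `aaa`; the other (5 states) tracks the count of `b`s modulo 5. Each combined state is a pair, one component from each; accept when both components accept. After merging equivalent states the machine shrinks.
A 9-state machine:
        a   b  
>  q0   q1  q2 
   q1   q3  q2 
   q2   q2  q2 
   q3   q4  q2 
 * q4   q4  q5 
   q5   q5  q6 
   q6   q6  q7 
   q7   q7  q8 
   q8   q8  q4 
(> = start, * = accepting)

start=q0; accept=q4; q0-a->q1; q0-b->q2; q1-a->q3; q1-b->q2; q2-a->q2; q2-b->q2; q3-a->q4; q3-b->q2; q4-a->q4; q4-b->q5; q5-a->q5; q5-b->q6; q6-a->q6; q6-b->q7; q7-a->q7; q7-b->q8; q8-a->q8; q8-b->q4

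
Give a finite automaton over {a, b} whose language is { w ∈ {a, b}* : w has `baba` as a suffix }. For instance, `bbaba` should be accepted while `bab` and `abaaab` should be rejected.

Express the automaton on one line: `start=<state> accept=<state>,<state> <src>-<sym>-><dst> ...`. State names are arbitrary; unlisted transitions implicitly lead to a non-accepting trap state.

start=q0 accept=q4 q0-a->q0 q0-b->q1 q1-a->q2 q1-b->q1 q2-a->q0 q2-b->q3 q3-a->q4 q3-b->q1 q4-a->q0 q4-b->q3

Remember how much of `baba` the current input suffix matches. State q0 means no match yet; q1 means the last symbol is `b`; q2 means the last 2 symbols are `ba`; q3 means the last 3 symbols are `bab`; q4 means the last 4 symbols are `baba`. Only q4 accepts. On a mismatch, fall back to the longest proper suffix that is still a prefix of `baba`.
With 5 states:
        a   b  
>  q0   q0  q1 
   q1   q2  q1 
   q2   q0  q3 
   q3   q4  q1 
 * q4   q0  q3 
(> = start, * = accepting)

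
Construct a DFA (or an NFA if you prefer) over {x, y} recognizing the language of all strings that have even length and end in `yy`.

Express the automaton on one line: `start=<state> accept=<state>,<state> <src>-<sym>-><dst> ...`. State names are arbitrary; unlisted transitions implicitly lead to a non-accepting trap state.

Handle the two conditions separately and then intersect. One (2 states) tracks the input length modulo 2; the other (3 states) tracks how much of the suffix `yy` has currently been matched. Each combined state is a pair, one component from each; accept when both components accept. After merging equivalent states the machine shrinks.
With 4 states:
        x   y  
>  s0   s1  s2 
   s1   s0  s0 
   s2   s0  s3 
 * s3   s1  s2 
(> = start, * = accepting)

start=s0 accept=s3 s0-x->s1 s0-y->s2 s1-x->s0 s1-y->s0 s2-x->s0 s2-y->s3 s3-x->s1 s3-y->s2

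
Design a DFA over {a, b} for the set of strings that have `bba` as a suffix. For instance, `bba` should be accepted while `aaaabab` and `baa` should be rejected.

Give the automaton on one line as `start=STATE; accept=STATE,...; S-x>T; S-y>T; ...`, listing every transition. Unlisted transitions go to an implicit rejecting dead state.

start=q0; accept=q3; q0-a>q0; q0-b>q1; q1-a>q0; q1-b>q2; q2-a>q3; q2-b>q2; q3-a>q0; q3-b>q1

Remember how much of `bba` the current input suffix matches. State q0 means no match yet; q1 means the last symbol is `b`; q2 means the last 2 symbols are `bb`; q3 means the last 3 symbols are `bba`. Only q3 accepts. On a mismatch, fall back to the longest proper suffix that is still a prefix of `bba`.
With 4 states:
        a   b  
>  q0   q0  q1 
   q1   q0  q2 
   q2   q3  q2 
 * q3   q0  q1 
(> = start, * = accepting)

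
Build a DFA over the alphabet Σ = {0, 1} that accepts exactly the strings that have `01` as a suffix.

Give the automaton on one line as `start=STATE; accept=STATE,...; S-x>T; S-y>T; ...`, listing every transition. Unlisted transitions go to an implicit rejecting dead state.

start=q0; accept=q2; q0-0>q1; q0-1>q0; q1-0>q1; q1-1>q2; q2-0>q1; q2-1>q0

Remember how much of `01` the current input suffix matches. State q0 means no match yet; q1 means the last symbol is `0`; q2 means the last 2 symbols are `01`. Only q2 accepts. On a mismatch, fall back to the longest proper suffix that is still a prefix of `01`.
        0   1  
>  q0   q1  q0 
   q1   q1  q2 
 * q2   q1  q0 
(> = start, * = accepting)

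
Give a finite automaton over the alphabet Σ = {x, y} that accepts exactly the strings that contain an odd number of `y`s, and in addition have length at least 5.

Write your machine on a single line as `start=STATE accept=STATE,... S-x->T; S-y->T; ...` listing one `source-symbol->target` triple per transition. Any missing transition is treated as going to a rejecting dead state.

start=q0; accept=q10,q12; q0-x->q1; q0-y->q2; q1-x->q3; q1-y->q4; q2-x->q4; q2-y->q3; q3-x->q5; q3-y->q6; q4-x->q6; q4-y->q5; q5-x->q7; q5-y->q8; q6-x->q8; q6-y->q7; q7-x->q9; q7-y->q10; q8-x->q10; q8-y->q9; q9-x->q11; q9-y->q12; q10-x->q12; q10-y->q11; q11-x->q11; q11-y->q12; q12-x->q12; q12-y->q11

Build one automaton per condition and run them in lockstep. One (2 states) tracks the count of `y`s modulo 2; the other (7 states) tracks the input length, saturating at 6. Each combined state is a pair, one component from each; accept when both components accept.
          x    y  
>  q0     q1   q2 
   q1     q3   q4 
   q2     q4   q3 
   q3     q5   q6 
   q4     q6   q5 
   q5     q7   q8 
   q6     q8   q7 
   q7     q9  q10 
   q8    q10   q9 
   q9    q11  q12 
 * q10   q12  q11 
   q11   q11  q12 
 * q12   q12  q11 
(> = start, * = accepting)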